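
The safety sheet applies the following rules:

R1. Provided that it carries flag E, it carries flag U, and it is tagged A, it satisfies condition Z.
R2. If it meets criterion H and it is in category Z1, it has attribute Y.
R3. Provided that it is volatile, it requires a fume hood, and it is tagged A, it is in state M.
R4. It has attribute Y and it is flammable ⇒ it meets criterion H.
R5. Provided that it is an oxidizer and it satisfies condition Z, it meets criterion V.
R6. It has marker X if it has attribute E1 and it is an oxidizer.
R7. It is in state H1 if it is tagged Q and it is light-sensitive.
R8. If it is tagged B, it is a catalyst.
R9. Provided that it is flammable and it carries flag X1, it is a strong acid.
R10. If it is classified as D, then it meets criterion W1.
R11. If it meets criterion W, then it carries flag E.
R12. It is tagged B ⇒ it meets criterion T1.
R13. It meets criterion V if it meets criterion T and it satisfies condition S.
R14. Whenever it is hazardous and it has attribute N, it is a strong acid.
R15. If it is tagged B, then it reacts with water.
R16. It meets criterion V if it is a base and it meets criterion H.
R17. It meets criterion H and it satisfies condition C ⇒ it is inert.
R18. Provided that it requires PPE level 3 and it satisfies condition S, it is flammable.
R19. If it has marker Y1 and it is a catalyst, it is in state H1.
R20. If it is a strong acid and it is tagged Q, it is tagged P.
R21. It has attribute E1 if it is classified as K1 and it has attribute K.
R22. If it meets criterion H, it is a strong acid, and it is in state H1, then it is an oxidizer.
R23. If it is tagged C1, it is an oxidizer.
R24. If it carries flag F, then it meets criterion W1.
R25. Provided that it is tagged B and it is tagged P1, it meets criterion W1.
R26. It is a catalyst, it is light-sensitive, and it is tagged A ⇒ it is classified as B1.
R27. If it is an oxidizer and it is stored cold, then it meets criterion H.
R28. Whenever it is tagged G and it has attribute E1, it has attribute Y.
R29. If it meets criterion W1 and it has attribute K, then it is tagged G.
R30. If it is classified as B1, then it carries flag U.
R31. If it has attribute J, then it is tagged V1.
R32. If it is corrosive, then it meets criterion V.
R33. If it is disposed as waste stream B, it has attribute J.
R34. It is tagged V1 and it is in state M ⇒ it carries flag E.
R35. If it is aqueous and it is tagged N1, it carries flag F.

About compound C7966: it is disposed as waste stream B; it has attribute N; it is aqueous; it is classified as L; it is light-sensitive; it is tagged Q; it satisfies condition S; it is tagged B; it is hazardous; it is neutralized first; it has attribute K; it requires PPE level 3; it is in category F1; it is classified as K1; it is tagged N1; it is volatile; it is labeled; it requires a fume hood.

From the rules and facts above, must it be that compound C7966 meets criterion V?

No

Forward chaining from the given facts derives: is in state H1, is a catalyst, meets criterion T1, is a strong acid, reacts with water, is flammable, is tagged P, has attribute E1, has attribute J, carries flag F, meets criterion W1, is tagged G, is tagged V1, has attribute Y, meets criterion H, is an oxidizer, has marker X.
Rules concluding "it meets criterion V": R5 needs "it satisfies condition Z"; R13 needs "it meets criterion T"; R16 needs "it is a base"; R32 needs "it is corrosive" — none of these are established.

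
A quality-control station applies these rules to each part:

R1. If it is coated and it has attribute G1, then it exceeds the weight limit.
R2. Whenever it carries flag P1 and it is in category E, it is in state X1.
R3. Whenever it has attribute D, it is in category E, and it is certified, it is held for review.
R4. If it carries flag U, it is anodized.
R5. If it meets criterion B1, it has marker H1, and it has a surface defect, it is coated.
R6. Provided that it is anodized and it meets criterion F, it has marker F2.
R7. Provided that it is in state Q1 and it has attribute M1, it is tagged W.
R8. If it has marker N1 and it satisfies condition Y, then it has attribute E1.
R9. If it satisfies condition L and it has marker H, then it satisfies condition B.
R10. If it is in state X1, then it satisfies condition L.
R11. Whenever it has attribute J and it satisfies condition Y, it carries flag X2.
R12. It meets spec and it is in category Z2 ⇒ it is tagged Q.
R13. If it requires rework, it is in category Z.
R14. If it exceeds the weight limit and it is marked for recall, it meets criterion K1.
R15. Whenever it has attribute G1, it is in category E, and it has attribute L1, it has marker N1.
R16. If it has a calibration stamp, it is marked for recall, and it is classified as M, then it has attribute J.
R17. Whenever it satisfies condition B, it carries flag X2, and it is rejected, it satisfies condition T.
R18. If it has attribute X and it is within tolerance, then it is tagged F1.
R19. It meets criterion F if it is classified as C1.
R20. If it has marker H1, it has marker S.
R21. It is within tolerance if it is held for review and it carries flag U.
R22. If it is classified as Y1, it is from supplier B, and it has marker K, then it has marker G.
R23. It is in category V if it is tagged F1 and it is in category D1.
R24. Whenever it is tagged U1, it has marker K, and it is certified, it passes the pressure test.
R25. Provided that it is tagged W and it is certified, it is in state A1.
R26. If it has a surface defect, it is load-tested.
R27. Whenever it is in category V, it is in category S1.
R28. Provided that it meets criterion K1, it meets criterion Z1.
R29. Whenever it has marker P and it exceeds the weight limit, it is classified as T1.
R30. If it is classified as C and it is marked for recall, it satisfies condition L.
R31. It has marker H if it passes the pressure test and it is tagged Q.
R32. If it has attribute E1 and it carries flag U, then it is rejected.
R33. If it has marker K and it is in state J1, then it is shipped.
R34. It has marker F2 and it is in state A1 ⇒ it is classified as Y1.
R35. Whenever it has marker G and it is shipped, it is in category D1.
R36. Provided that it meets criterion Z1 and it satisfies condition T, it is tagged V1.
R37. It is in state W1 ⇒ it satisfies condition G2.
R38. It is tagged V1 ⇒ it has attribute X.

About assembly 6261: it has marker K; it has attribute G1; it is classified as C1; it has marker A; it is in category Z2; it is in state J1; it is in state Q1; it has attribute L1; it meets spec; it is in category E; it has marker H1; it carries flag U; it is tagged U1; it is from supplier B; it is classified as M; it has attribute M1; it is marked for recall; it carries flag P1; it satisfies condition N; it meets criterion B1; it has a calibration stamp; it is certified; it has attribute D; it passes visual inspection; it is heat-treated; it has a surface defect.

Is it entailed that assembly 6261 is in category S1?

Forward chaining from the given facts derives: is in state X1, is held for review, is anodized, is coated, is tagged W, satisfies condition L, is tagged Q, has marker N1, has attribute J, meets criterion F, has marker S, is within tolerance, passes the pressure test, is in state A1, is load-tested, has marker H, is shipped, exceeds the weight limit, has marker F2, satisfies condition B, meets criterion K1, meets criterion Z1, is classified as Y1, has marker G, is in category D1.
The only rule concluding "it is in category S1" is R27, which needs "it is in category V"; that is never established.

No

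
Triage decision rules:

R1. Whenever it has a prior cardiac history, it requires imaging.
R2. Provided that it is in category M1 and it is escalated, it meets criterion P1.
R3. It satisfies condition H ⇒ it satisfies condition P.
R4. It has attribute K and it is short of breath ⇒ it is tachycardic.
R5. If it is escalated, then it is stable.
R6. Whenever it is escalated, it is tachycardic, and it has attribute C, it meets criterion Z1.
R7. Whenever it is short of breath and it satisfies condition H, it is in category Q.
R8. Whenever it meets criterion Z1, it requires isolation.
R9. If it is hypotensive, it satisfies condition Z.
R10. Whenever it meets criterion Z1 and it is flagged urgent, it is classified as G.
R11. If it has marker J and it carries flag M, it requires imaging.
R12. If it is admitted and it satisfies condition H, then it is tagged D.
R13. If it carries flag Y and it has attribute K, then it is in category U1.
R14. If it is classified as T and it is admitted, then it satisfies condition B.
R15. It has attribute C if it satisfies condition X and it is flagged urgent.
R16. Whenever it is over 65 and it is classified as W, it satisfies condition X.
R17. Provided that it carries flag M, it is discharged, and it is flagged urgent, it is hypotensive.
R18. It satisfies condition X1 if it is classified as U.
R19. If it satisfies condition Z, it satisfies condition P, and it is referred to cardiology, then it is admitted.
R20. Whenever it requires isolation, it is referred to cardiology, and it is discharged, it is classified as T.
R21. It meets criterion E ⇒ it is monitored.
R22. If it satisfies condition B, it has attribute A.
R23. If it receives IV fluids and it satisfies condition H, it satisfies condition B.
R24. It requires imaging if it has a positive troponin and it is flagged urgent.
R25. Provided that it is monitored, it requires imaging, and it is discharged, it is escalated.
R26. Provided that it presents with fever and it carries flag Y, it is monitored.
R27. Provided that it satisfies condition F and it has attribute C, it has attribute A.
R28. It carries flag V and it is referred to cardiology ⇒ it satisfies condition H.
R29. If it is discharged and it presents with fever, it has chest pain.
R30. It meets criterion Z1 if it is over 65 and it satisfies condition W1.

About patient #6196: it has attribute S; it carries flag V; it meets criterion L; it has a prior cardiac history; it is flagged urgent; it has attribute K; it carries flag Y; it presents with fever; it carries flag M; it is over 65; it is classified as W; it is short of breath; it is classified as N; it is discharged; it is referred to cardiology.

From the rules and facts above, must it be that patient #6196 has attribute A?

By R1 (it has a prior cardiac history): it requires imaging.
By R4 (it has attribute K, it is short of breath): it is tachycardic.
By R16 (it is over 65, it is classified as W): it satisfies condition X.
By R17 (it carries flag M, it is discharged, it is flagged urgent): it is hypotensive.
By R26 (it presents with fever, it carries flag Y): it is monitored.
By R28 (it carries flag V, it is referred to cardiology): it satisfies condition H.
By R3 (it satisfies condition H): it satisfies condition P.
By R9 (it is hypotensive): it satisfies condition Z.
By R15 (it satisfies condition X, it is flagged urgent): it has attribute C.
By R19 (it satisfies condition Z, it satisfies condition P, it is referred to cardiology): it is admitted.
By R25 (it is monitored, it requires imaging, it is discharged): it is escalated.
By R6 (it is escalated, it is tachycardic, it has attribute C): it meets criterion Z1.
By R8 (it meets criterion Z1): it requires isolation.
By R20 (it requires isolation, it is referred to cardiology, it is discharged): it is classified as T.
By R14 (it is classified as T, it is admitted): it satisfies condition B.
By R22 (it satisfies condition B): it has attribute A.

Yes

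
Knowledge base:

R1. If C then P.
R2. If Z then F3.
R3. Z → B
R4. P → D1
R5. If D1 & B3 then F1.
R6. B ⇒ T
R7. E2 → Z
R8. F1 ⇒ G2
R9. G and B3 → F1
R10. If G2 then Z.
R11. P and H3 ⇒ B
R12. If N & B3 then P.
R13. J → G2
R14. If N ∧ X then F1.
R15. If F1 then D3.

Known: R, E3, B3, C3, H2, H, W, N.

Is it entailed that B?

P  (by R12: N, B3)
D1  (by R4: P)
F1  (by R5: D1, B3)
G2  (by R8: F1)
Z  (by R10: G2)
B  (by R3: Z)

Yes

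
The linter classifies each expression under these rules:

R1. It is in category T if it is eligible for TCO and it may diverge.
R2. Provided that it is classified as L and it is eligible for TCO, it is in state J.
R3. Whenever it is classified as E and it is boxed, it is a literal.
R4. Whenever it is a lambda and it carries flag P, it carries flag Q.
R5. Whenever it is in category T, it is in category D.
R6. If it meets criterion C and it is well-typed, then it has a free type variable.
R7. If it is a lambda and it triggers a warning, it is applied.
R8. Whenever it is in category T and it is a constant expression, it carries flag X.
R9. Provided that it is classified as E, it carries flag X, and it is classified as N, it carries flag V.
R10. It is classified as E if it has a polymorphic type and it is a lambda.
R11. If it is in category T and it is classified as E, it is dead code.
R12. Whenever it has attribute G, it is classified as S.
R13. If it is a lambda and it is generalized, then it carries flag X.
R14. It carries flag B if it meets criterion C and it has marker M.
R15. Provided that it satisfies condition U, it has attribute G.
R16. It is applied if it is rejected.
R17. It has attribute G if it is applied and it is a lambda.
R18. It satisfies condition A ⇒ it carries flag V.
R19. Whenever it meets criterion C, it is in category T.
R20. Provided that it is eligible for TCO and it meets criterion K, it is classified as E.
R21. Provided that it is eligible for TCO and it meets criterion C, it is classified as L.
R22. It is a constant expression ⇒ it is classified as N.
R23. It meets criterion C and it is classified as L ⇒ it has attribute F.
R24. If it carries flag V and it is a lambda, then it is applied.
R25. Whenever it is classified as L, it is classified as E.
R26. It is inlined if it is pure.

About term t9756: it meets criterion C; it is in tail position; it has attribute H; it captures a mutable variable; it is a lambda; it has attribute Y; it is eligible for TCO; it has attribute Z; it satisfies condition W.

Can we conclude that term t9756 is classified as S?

Forward chaining from the given facts derives: is in category T, is classified as L, has attribute F, is classified as E, is in state J, is in category D, is dead code.
The only rule concluding "it is classified as S" is R12, which needs "it has attribute G"; that is never established.

No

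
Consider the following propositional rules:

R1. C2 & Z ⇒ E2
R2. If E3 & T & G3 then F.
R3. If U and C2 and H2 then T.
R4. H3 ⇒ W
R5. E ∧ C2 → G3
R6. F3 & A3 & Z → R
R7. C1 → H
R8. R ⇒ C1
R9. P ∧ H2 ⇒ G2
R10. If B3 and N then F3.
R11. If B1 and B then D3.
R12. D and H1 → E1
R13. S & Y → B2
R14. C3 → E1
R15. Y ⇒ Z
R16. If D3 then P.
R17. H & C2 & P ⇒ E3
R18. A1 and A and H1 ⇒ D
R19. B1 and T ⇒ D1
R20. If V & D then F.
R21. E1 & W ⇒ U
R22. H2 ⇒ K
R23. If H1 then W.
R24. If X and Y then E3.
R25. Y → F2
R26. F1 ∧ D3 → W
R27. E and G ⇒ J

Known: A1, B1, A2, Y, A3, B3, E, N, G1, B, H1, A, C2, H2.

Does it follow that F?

Yes

G3  (by R5: E, C2)
F3  (by R10: B3, N)
D3  (by R11: B1, B)
Z  (by R15: Y)
P  (by R16: D3)
D  (by R18: A1, A, H1)
W  (by R23: H1)
R  (by R6: F3, A3, Z)
C1  (by R8: R)
E1  (by R12: D, H1)
U  (by R21: E1, W)
T  (by R3: U, C2, H2)
H  (by R7: C1)
E3  (by R17: H, C2, P)
F  (by R2: E3, T, G3)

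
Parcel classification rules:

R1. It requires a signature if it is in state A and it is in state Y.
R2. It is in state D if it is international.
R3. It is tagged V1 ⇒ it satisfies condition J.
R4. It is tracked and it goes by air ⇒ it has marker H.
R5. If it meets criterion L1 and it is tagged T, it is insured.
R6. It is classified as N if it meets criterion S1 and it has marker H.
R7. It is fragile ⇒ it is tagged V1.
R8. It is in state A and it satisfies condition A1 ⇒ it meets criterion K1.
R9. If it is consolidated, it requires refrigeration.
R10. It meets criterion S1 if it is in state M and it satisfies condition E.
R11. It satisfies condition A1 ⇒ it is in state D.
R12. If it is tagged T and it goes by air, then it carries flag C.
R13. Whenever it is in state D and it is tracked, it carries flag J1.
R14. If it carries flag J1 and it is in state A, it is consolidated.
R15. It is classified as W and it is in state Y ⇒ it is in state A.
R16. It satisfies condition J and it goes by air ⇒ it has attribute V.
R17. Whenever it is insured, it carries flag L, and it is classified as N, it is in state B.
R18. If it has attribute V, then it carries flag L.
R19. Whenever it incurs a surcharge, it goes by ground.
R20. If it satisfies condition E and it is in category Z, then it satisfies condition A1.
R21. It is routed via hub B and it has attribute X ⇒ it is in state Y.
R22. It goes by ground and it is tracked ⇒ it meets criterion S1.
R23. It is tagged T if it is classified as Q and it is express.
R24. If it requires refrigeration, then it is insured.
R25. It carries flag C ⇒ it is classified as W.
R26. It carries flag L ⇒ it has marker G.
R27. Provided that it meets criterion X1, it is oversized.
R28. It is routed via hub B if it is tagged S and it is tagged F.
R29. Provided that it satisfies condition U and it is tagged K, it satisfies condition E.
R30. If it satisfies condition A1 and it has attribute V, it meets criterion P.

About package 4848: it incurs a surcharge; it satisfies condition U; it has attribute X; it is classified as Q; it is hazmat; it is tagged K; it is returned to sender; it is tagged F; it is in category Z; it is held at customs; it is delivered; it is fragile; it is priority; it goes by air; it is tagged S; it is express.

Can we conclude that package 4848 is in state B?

No

Forward chaining from the given facts derives: is tagged V1, goes by ground, is tagged T, is routed via hub B, satisfies condition E, satisfies condition J, carries flag C, has attribute V, carries flag L, satisfies condition A1, is in state Y, is classified as W, has marker G, meets criterion P, is in state D, is in state A, requires a signature, meets criterion K1.
The only rule concluding "it is in state B" is R17, which needs "it is insured"; that is never established.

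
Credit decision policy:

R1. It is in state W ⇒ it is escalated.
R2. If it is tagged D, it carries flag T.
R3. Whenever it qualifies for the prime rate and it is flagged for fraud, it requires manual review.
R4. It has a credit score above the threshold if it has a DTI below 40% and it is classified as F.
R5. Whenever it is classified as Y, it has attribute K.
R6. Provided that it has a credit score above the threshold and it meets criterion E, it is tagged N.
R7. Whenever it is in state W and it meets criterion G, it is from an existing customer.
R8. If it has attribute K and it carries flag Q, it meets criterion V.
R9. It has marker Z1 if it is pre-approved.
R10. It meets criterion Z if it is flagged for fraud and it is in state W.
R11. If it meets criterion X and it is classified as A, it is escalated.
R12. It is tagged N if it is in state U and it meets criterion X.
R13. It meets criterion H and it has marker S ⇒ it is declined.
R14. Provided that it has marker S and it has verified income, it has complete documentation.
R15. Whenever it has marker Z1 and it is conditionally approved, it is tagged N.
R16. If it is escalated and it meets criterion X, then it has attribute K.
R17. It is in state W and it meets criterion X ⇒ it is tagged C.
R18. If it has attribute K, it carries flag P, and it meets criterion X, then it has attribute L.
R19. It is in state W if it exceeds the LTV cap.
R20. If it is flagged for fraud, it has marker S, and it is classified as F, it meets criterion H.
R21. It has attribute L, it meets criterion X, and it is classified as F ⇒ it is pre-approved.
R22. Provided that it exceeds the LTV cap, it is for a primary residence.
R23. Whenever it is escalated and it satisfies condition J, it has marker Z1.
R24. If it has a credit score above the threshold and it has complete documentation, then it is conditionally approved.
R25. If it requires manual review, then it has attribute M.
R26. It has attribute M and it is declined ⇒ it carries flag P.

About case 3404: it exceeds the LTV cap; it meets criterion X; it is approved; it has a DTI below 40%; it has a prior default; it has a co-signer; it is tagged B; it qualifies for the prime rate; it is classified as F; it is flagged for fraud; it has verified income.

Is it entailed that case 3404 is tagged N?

Forward chaining from the given facts derives: requires manual review, has a credit score above the threshold, is in state W, is for a primary residence, has attribute M, is escalated, meets criterion Z, has attribute K, is tagged C.
Rules concluding "it is tagged N": R6 needs "it meets criterion E"; R12 needs "it is in state U"; R15 needs "it has marker Z1" — none of these are established.

No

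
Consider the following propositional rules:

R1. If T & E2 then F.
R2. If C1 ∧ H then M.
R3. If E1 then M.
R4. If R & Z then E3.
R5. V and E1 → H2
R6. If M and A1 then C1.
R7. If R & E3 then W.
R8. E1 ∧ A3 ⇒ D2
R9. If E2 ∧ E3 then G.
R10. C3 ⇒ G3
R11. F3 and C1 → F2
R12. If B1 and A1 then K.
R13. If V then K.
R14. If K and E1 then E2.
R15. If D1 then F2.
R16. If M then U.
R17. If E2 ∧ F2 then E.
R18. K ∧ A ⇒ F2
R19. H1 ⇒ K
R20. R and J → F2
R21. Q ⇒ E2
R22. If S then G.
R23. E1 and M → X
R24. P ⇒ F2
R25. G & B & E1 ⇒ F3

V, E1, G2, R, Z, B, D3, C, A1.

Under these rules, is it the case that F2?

M  (by R3: E1)
E3  (by R4: R, Z)
C1  (by R6: M, A1)
K  (by R13: V)
E2  (by R14: K, E1)
G  (by R9: E2, E3)
F3  (by R25: G, B, E1)
F2  (by R11: F3, C1)

Yes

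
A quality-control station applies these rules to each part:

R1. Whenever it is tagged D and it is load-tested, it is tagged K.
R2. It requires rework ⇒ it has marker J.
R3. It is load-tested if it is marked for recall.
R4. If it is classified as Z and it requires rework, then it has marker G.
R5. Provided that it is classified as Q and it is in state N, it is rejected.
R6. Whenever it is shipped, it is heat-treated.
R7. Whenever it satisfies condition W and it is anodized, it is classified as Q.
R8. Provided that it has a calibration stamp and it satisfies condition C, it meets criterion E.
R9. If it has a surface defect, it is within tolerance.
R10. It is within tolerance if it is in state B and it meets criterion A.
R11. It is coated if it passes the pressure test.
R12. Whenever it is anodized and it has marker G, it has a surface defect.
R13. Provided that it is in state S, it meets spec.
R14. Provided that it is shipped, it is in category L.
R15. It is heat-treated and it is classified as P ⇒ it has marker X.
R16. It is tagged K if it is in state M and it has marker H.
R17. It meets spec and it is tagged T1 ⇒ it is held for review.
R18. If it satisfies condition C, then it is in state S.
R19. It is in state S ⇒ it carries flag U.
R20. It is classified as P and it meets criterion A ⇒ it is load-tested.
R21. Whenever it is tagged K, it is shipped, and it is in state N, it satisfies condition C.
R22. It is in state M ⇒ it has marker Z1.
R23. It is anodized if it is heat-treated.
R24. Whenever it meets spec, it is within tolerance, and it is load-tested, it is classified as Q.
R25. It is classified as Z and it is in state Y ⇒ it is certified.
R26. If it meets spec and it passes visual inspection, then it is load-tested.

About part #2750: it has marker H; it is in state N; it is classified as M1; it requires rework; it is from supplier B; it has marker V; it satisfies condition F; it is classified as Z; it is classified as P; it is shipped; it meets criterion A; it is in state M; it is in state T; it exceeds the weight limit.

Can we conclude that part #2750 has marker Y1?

Forward chaining from the given facts derives: has marker J, has marker G, is heat-treated, is in category L, has marker X, is tagged K, is load-tested, satisfies condition C, has marker Z1, is anodized, has a surface defect, is in state S, carries flag U, is within tolerance, meets spec, is classified as Q, is rejected.
No rule has "it has marker Y1" as its conclusion, and it is not among the given facts.

No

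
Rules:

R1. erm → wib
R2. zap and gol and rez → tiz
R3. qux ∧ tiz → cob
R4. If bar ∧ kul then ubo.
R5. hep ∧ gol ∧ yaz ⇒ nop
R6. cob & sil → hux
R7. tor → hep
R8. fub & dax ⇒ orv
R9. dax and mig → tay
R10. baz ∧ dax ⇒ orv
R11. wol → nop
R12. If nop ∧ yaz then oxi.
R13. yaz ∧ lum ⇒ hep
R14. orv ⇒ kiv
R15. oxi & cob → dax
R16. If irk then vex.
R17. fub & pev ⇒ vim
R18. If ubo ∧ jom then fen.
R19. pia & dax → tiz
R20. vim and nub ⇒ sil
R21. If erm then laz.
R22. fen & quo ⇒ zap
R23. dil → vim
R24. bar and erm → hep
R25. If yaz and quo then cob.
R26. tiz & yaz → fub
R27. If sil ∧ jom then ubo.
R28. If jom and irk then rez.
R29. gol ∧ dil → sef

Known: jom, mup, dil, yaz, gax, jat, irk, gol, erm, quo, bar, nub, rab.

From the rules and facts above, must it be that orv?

vim  (by R23: dil)
hep  (by R24: bar, erm)
cob  (by R25: yaz, quo)
rez  (by R28: jom, irk)
nop  (by R5: hep, gol, yaz)
oxi  (by R12: nop, yaz)
dax  (by R15: oxi, cob)
sil  (by R20: vim, nub)
ubo  (by R27: sil, jom)
fen  (by R18: ubo, jom)
zap  (by R22: fen, quo)
tiz  (by R2: zap, gol, rez)
fub  (by R26: tiz, yaz)
orv  (by R8: fub, dax)

Yes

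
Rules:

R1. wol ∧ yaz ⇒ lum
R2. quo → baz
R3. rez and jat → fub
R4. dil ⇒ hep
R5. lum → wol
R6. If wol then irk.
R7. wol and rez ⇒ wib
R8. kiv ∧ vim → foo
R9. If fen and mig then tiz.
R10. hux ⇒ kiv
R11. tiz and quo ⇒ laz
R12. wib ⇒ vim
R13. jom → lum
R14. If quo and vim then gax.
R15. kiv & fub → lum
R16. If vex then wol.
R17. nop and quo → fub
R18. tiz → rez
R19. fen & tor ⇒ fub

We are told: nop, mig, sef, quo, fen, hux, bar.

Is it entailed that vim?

Yes

tiz  (by R9: fen, mig)
kiv  (by R10: hux)
fub  (by R17: nop, quo)
rez  (by R18: tiz)
lum  (by R15: kiv, fub)
wol  (by R5: lum)
wib  (by R7: wol, rez)
vim  (by R12: wib)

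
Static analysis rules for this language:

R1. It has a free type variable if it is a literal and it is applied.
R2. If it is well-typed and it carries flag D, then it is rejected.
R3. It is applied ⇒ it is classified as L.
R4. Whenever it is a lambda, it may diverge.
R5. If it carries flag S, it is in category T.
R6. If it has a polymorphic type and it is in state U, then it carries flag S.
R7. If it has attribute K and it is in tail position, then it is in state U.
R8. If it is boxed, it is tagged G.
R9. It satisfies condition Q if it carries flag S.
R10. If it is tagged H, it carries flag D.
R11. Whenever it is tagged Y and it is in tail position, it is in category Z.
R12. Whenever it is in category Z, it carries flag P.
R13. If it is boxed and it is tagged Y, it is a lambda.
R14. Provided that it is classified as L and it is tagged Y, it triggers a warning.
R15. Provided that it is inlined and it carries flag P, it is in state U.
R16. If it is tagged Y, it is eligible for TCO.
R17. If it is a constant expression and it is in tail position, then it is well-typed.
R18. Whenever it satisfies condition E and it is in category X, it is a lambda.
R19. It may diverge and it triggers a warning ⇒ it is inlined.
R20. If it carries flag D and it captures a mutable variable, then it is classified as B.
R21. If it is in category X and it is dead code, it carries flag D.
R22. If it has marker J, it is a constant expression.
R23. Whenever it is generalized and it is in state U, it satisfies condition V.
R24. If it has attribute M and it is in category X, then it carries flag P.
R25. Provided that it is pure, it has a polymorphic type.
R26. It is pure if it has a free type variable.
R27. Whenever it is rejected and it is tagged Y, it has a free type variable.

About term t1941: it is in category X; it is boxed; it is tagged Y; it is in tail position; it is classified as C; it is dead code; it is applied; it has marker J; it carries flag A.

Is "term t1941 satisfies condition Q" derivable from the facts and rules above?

By R3 (it is applied): it is classified as L.
By R11 (it is tagged Y, it is in tail position): it is in category Z.
By R12 (it is in category Z): it carries flag P.
By R13 (it is boxed, it is tagged Y): it is a lambda.
By R14 (it is classified as L, it is tagged Y): it triggers a warning.
By R21 (it is in category X, it is dead code): it carries flag D.
By R22 (it has marker J): it is a constant expression.
By R4 (it is a lambda): it may diverge.
By R17 (it is a constant expression, it is in tail position): it is well-typed.
By R19 (it may diverge, it triggers a warning): it is inlined.
By R2 (it is well-typed, it carries flag D): it is rejected.
By R15 (it is inlined, it carries flag P): it is in state U.
By R27 (it is rejected, it is tagged Y): it has a free type variable.
By R26 (it has a free type variable): it is pure.
By R25 (it is pure): it has a polymorphic type.
By R6 (it has a polymorphic type, it is in state U): it carries flag S.
By R9 (it carries flag S): it satisfies condition Q.

Yes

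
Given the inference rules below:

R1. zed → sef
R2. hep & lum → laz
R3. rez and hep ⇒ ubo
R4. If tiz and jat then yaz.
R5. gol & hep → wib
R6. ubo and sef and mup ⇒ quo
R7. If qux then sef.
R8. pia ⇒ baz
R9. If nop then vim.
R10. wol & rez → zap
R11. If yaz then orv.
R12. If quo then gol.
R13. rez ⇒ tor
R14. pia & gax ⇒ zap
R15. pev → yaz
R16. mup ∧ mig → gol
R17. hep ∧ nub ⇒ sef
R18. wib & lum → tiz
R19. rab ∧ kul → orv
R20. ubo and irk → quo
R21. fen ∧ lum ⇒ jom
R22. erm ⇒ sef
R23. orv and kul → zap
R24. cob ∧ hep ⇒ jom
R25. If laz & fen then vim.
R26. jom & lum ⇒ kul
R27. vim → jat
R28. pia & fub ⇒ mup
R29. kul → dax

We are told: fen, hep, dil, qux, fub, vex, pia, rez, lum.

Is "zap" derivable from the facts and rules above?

Yes

laz  (by R2: hep, lum)
ubo  (by R3: rez, hep)
sef  (by R7: qux)
jom  (by R21: fen, lum)
vim  (by R25: laz, fen)
kul  (by R26: jom, lum)
jat  (by R27: vim)
mup  (by R28: pia, fub)
quo  (by R6: ubo, sef, mup)
gol  (by R12: quo)
wib  (by R5: gol, hep)
tiz  (by R18: wib, lum)
yaz  (by R4: tiz, jat)
orv  (by R11: yaz)
zap  (by R23: orv, kul)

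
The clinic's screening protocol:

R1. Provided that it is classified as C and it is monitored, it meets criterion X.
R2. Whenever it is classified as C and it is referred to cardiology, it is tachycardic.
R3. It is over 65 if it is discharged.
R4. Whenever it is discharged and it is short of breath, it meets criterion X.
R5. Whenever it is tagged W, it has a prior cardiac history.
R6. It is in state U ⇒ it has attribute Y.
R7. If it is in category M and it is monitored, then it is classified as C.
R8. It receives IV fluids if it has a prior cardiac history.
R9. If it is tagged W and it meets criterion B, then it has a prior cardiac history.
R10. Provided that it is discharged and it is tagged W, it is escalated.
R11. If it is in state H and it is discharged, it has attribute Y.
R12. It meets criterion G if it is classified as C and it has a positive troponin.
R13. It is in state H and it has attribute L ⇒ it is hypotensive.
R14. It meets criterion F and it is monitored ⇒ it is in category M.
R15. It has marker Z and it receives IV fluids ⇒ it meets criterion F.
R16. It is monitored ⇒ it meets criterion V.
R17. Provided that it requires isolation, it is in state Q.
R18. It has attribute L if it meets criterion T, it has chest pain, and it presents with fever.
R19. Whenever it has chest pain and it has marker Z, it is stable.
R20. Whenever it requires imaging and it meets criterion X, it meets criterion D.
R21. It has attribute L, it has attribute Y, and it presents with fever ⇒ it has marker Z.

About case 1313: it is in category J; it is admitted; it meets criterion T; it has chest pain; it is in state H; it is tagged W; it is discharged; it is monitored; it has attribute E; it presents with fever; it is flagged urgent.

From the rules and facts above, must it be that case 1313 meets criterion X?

Yes

By R5 (it is tagged W): it has a prior cardiac history.
By R8 (it has a prior cardiac history): it receives IV fluids.
By R11 (it is in state H, it is discharged): it has attribute Y.
By R18 (it meets criterion T, it has chest pain, it presents with fever): it has attribute L.
By R21 (it has attribute L, it has attribute Y, it presents with fever): it has marker Z.
By R15 (it has marker Z, it receives IV fluids): it meets criterion F.
By R14 (it meets criterion F, it is monitored): it is in category M.
By R7 (it is in category M, it is monitored): it is classified as C.
By R1 (it is classified as C, it is monitored): it meets criterion X.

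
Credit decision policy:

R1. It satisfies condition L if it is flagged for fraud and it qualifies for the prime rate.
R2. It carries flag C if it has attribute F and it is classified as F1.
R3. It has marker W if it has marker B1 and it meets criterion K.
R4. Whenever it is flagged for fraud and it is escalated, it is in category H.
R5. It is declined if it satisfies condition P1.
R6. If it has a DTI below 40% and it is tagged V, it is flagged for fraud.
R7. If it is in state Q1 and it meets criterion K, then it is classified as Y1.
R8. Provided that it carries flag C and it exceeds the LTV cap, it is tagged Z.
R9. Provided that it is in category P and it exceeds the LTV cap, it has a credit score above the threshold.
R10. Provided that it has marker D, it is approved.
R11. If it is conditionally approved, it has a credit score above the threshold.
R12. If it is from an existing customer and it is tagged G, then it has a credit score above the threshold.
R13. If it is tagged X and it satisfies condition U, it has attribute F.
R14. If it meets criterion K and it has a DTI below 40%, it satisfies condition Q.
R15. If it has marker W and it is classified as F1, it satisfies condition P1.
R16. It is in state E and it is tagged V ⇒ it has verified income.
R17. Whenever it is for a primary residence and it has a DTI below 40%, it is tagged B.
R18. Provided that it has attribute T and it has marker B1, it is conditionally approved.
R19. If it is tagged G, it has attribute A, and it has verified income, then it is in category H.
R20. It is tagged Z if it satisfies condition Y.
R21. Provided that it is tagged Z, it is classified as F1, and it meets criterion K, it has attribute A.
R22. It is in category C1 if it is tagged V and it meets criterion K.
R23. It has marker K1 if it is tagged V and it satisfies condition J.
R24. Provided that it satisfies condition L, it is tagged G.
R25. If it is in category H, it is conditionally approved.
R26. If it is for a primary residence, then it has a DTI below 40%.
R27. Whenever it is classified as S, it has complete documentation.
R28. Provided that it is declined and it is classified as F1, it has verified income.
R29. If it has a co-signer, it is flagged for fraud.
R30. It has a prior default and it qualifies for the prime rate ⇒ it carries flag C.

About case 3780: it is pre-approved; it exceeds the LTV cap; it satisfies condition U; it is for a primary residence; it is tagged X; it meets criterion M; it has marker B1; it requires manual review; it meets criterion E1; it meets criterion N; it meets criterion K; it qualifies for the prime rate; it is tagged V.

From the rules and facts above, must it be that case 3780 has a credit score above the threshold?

Forward chaining from the given facts derives: has marker W, has attribute F, is in category C1, has a DTI below 40%, is flagged for fraud, satisfies condition Q, is tagged B, satisfies condition L, is tagged G.
Rules concluding "it has a credit score above the threshold": R9 needs "it is in category P"; R11 needs "it is conditionally approved"; R12 needs "it is from an existing customer" — none of these are established.

No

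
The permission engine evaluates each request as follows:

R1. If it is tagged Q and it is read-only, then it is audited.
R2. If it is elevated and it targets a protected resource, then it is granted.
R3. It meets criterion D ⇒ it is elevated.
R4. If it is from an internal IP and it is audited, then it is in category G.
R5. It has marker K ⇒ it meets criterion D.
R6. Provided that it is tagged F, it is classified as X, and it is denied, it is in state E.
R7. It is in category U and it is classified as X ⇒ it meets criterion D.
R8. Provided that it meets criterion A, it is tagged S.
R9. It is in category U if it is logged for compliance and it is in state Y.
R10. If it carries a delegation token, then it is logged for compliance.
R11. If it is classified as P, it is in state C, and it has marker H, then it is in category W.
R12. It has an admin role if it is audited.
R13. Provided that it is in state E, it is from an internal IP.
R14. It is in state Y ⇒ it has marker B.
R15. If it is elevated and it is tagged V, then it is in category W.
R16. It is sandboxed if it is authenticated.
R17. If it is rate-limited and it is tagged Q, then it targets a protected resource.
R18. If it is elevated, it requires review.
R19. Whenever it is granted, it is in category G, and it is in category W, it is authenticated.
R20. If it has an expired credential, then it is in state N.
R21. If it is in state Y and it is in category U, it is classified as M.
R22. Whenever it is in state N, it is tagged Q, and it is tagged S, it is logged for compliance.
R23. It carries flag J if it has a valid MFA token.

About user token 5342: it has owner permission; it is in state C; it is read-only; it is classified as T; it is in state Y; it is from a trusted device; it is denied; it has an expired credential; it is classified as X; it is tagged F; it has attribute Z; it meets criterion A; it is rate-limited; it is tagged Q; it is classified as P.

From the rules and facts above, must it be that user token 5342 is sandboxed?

No

Forward chaining from the given facts derives: is audited, is in state E, is tagged S, has an admin role, is from an internal IP, has marker B, targets a protected resource, is in state N, is logged for compliance, is in category G, is in category U, is classified as M, meets criterion D, is elevated, requires review, is granted.
The only rule concluding "it is sandboxed" is R16, which needs "it is authenticated"; that is never established.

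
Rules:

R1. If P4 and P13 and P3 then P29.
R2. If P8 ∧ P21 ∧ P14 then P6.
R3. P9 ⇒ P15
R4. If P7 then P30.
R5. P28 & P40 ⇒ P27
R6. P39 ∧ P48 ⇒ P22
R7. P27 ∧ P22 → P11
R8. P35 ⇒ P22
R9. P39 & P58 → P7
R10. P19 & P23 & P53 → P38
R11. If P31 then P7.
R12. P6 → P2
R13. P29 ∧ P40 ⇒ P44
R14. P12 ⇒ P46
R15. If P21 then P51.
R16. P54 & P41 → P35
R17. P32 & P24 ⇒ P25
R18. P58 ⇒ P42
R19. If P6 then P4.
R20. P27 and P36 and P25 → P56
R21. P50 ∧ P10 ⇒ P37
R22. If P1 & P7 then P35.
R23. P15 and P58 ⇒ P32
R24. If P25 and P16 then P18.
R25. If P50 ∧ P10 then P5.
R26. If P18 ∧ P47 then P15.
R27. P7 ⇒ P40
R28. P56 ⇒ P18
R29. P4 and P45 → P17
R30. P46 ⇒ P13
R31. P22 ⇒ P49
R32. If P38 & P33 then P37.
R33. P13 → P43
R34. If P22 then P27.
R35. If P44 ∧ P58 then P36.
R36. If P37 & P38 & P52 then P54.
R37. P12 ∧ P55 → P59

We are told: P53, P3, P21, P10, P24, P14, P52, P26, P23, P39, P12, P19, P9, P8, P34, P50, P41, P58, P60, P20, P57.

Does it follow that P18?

Yes

P6  (by R2: P8, P21, P14)
P15  (by R3: P9)
P7  (by R9: P39, P58)
P38  (by R10: P19, P23, P53)
P46  (by R14: P12)
P4  (by R19: P6)
P37  (by R21: P50, P10)
P32  (by R23: P15, P58)
P40  (by R27: P7)
P13  (by R30: P46)
P54  (by R36: P37, P38, P52)
P29  (by R1: P4, P13, P3)
P44  (by R13: P29, P40)
P35  (by R16: P54, P41)
P25  (by R17: P32, P24)
P36  (by R35: P44, P58)
P22  (by R8: P35)
P27  (by R34: P22)
P56  (by R20: P27, P36, P25)
P18  (by R28: P56)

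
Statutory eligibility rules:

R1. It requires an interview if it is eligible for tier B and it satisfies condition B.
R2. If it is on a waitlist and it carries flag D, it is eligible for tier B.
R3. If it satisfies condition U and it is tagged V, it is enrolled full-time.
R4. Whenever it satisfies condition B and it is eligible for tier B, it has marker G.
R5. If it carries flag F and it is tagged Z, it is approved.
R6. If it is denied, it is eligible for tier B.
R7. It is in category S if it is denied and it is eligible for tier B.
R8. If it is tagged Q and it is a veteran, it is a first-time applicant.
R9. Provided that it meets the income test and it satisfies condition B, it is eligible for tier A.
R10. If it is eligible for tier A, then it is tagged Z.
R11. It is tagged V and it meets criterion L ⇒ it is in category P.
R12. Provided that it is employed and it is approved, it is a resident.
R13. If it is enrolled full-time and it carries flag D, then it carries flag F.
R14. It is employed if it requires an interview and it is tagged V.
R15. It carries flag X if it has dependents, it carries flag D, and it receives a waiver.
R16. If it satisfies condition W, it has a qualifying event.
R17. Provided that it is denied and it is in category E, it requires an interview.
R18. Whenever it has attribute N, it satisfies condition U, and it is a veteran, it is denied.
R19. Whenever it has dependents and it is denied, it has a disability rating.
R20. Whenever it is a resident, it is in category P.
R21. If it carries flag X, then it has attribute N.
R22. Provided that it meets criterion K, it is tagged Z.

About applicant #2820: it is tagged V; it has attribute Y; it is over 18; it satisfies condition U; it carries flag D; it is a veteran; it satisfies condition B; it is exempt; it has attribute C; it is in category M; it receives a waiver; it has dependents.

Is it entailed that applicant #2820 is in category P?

Forward chaining from the given facts derives: is enrolled full-time, carries flag F, carries flag X, has attribute N, is denied, has a disability rating, is eligible for tier B, is in category S, requires an interview, has marker G, is employed.
Rules concluding "it is in category P": R11 needs "it meets criterion L"; R20 needs "it is a resident" — none of these are established.

No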